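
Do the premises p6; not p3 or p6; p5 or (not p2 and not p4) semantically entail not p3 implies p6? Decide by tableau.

Initial set: {T p6; T (not p3 or p6); T (p5 or (not p2 and not p4)); F (not p3 implies p6)}.
F (not p3 implies p6): α-rule — add T not p3, F p6.
× closes — contains both p6 and not p6.
All 1 branch closes.
Every branch closed, so the premises entail the conclusion.

Yes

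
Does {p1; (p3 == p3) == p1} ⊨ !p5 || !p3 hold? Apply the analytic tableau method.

Initial set: {T p1; T ((p3 == p3) == p1); F (!p5 || !p3)}.
F (!p5 || !p3): α-rule — add F !p5, F !p3.
T ((p3 == p3) == p1): β-rule — branch into T (p3 == p3), T p1  //  F (p3 == p3), F p1.
  branch 1 (add T (p3 == p3), T p1):
    T (p3 == p3): β-rule — branch into T p3, T p3  //  F p3, F p3.
      branch 1.1 (add T p3, T p3):
        ○ open, literals {p1=T, p3=T, p5=T}.
      branch 1.2 (add F p3, F p3):
        × closes — contains both p3 and !p3.
  branch 2 (add F (p3 == p3), F p1):
    × closes — contains both p1 and !p1.
2 branches closed, 1 open.
An open branch gives a countermodel: p1=T, p3=T, p5=T (unmentioned atoms arbitrary); the premises hold there but the conclusion fails.

No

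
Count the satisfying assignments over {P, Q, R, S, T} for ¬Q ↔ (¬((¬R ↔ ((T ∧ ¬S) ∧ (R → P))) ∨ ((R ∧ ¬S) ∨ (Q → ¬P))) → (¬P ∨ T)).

18

Initial set: {(¬Q ↔ (¬((¬R ↔ ((T ∧ ¬S) ∧ (R → P))) ∨ ((R ∧ ¬S) ∨ (Q → ¬P))) → (¬P ∨ T)))}.
(¬Q ↔ (¬((¬R ↔ ((T ∧ ¬S) ∧ (R → P))) ∨ ((R ∧ ¬S) ∨ (Q → ¬P))) → (¬P ∨ T))): β-rule — branch into ¬Q, (¬((¬R ↔ ((T ∧ ¬S) ∧ (R → P))) ∨ ((R ∧ ¬S) ∨ (Q → ¬P))) → (¬P ∨ T))  //  ¬¬Q, ¬(¬((¬R ↔ ((T ∧ ¬S) ∧ (R → P))) ∨ ((R ∧ ¬S) ∨ (Q → ¬P))) → (¬P ∨ T)).
  branch 1 (add ¬Q, (¬((¬R ↔ ((T ∧ ¬S) ∧ (R → P))) ∨ ((R ∧ ¬S) ∨ (Q → ¬P))) → (¬P ∨ T))):
    (¬((¬R ↔ ((T ∧ ¬S) ∧ (R → P))) ∨ ((R ∧ ¬S) ∨ (Q → ¬P))) → (¬P ∨ T)): β-rule — branch into ¬¬((¬R ↔ ((T ∧ ¬S) ∧ (R → P))) ∨ ((R ∧ ¬S) ∨ (Q → ¬P)))  //  (¬P ∨ T).
      branch 1.1 (add ¬¬((¬R ↔ ((T ∧ ¬S) ∧ (R → P))) ∨ ((R ∧ ¬S) ∨ (Q → ¬P)))):
        ¬¬((¬R ↔ ((T ∧ ¬S) ∧ (R → P))) ∨ ((R ∧ ¬S) ∨ (Q → ¬P))): β-rule — branch into (¬R ↔ ((T ∧ ¬S) ∧ (R → P)))  //  ((R ∧ ¬S) ∨ (Q → ¬P)).
          branch 1.1.1 (add (¬R ↔ ((T ∧ ¬S) ∧ (R → P)))):
            (¬R ↔ ((T ∧ ¬S) ∧ (R → P))): β-rule — branch into ¬R, ((T ∧ ¬S) ∧ (R → P))  //  ¬¬R, ¬((T ∧ ¬S) ∧ (R → P)).
              branch 1.1.1.1 (add ¬R, ((T ∧ ¬S) ∧ (R → P))):
                ((T ∧ ¬S) ∧ (R → P)): α-rule — add (T ∧ ¬S), (R → P).
                (T ∧ ¬S): α-rule — add T, ¬S.
                (R → P): β-rule — branch into ¬R  //  P.
                  branch 1.1.1.1.1 (add ¬R):
                    ○ open, literals {Q=false, R=false, S=false, T=true}.
                  branch 1.1.1.1.2 (add P):
                    ○ open, literals {P=true, Q=false, R=false, S=false, T=true}.
              branch 1.1.1.2 (add ¬¬R, ¬((T ∧ ¬S) ∧ (R → P))):
                ¬((T ∧ ¬S) ∧ (R → P)): β-rule — branch into ¬(T ∧ ¬S)  //  ¬(R → P).
                  branch 1.1.1.2.1 (add ¬(T ∧ ¬S)):
                    ¬(T ∧ ¬S): β-rule — branch into ¬T  //  ¬¬S.
                      branch 1.1.1.2.1.1 (add ¬T):
                        ○ open, literals {Q=false, R=true, T=false}.
                      branch 1.1.1.2.1.2 (add ¬¬S):
                        ○ open, literals {Q=false, R=true, S=true}.
                  branch 1.1.1.2.2 (add ¬(R → P)):
                    ¬(R → P): α-rule — add R, ¬P.
                    ○ open, literals {P=false, Q=false, R=true}.
          branch 1.1.2 (add ((R ∧ ¬S) ∨ (Q → ¬P))):
            ((R ∧ ¬S) ∨ (Q → ¬P)): β-rule — branch into (R ∧ ¬S)  //  (Q → ¬P).
              branch 1.1.2.1 (add (R ∧ ¬S)):
                (R ∧ ¬S): α-rule — add R, ¬S.
                ○ open, literals {Q=false, R=true, S=false}.
              branch 1.1.2.2 (add (Q → ¬P)):
                (Q → ¬P): β-rule — branch into ¬Q  //  ¬P.
                  branch 1.1.2.2.1 (add ¬Q):
                    ○ open, literals {Q=false}.
                  branch 1.1.2.2.2 (add ¬P):
                    ○ open, literals {P=false, Q=false}.
      branch 1.2 (add (¬P ∨ T)):
        (¬P ∨ T): β-rule — branch into ¬P  //  T.
          branch 1.2.1 (add ¬P):
            ○ open, literals {P=false, Q=false}.
          branch 1.2.2 (add T):
            ○ open, literals {Q=false, T=true}.
  branch 2 (add ¬¬Q, ¬(¬((¬R ↔ ((T ∧ ¬S) ∧ (R → P))) ∨ ((R ∧ ¬S) ∨ (Q → ¬P))) → (¬P ∨ T))):
    ¬(¬((¬R ↔ ((T ∧ ¬S) ∧ (R → P))) ∨ ((R ∧ ¬S) ∨ (Q → ¬P))) → (¬P ∨ T)): α-rule — add ¬((¬R ↔ ((T ∧ ¬S) ∧ (R → P))) ∨ ((R ∧ ¬S) ∨ (Q → ¬P))), ¬(¬P ∨ T).
    ¬((¬R ↔ ((T ∧ ¬S) ∧ (R → P))) ∨ ((R ∧ ¬S) ∨ (Q → ¬P))): α-rule — add ¬(¬R ↔ ((T ∧ ¬S) ∧ (R → P))), ¬((R ∧ ¬S) ∨ (Q → ¬P)).
    ¬(¬P ∨ T): α-rule — add ¬¬P, ¬T.
    ¬((R ∧ ¬S) ∨ (Q → ¬P)): α-rule — add ¬(R ∧ ¬S), ¬(Q → ¬P).
    ¬(Q → ¬P): α-rule — add Q, ¬¬P.
    ¬(¬R ↔ ((T ∧ ¬S) ∧ (R → P))): β-rule — branch into ¬R, ¬((T ∧ ¬S) ∧ (R → P))  //  ¬¬R, ((T ∧ ¬S) ∧ (R → P)).
      branch 2.1 (add ¬R, ¬((T ∧ ¬S) ∧ (R → P))):
        ¬(R ∧ ¬S): β-rule — branch into ¬R  //  ¬¬S.
          branch 2.1.1 (add ¬R):
            ¬((T ∧ ¬S) ∧ (R → P)): β-rule — branch into ¬(T ∧ ¬S)  //  ¬(R → P).
              branch 2.1.1.1 (add ¬(T ∧ ¬S)):
                ¬(T ∧ ¬S): β-rule — branch into ¬T  //  ¬¬S.
                  branch 2.1.1.1.1 (add ¬T):
                    ○ open, literals {P=true, Q=true, R=false, T=false}.
                  branch 2.1.1.1.2 (add ¬¬S):
                    ○ open, literals {P=true, Q=true, R=false, S=true, T=false}.
              branch 2.1.1.2 (add ¬(R → P)):
                ¬(R → P): α-rule — add R, ¬P.
                × closes — contains both R and ¬R.
          branch 2.1.2 (add ¬¬S):
            ¬((T ∧ ¬S) ∧ (R → P)): β-rule — branch into ¬(T ∧ ¬S)  //  ¬(R → P).
              branch 2.1.2.1 (add ¬(T ∧ ¬S)):
                ¬(T ∧ ¬S): β-rule — branch into ¬T  //  ¬¬S.
                  branch 2.1.2.1.1 (add ¬T):
                    ○ open, literals {P=true, Q=true, R=false, S=true, T=false}.
                  branch 2.1.2.1.2 (add ¬¬S):
                    ○ open, literals {P=true, Q=true, R=false, S=true, T=false}.
              branch 2.1.2.2 (add ¬(R → P)):
                ¬(R → P): α-rule — add R, ¬P.
                × closes — contains both R and ¬R.
      branch 2.2 (add ¬¬R, ((T ∧ ¬S) ∧ (R → P))):
        ((T ∧ ¬S) ∧ (R → P)): α-rule — add (T ∧ ¬S), (R → P).
        (T ∧ ¬S): α-rule — add T, ¬S.
        × closes — contains both T and ¬T.
3 branches closed, 14 open.
Each open branch fixes some atoms; the unmentioned ones are free. Counting distinct full assignments: branch {Q=false, R=false, S=false, T=true} (P) contributes 2 new; branch {P=true, Q=false, R=false, S=false, T=true} (none free) contributes 0 new; branch {Q=false, R=true, T=false} (P, S) contributes 4 new; branch {Q=false, R=true, S=true} (P, T) contributes 2 new; branch {P=false, Q=false, R=true} (S, T) contributes 1 new; branch {Q=false, R=true, S=false} (P, T) contributes 1 new; branch {Q=false} (P, R, S, T) contributes 6 new; branch {P=false, Q=false} (R, S, T) contributes 0 new; branch {P=false, Q=false} (R, S, T) contributes 0 new; branch {Q=false, T=true} (P, R, S) contributes 0 new; branch {P=true, Q=true, R=false, T=false} (S) contributes 2 new; branch {P=true, Q=true, R=false, S=true, T=false} (none free) contributes 0 new; branch {P=true, Q=true, R=false, S=true, T=false} (none free) contributes 0 new; branch {P=true, Q=true, R=false, S=true, T=false} (none free) contributes 0 new. Total: 18.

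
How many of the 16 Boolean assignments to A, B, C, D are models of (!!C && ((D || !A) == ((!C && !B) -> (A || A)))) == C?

Initial set: {((!!C && ((D || !A) == ((!C && !B) -> (A || A)))) == C)}.
((!!C && ((D || !A) == ((!C && !B) -> (A || A)))) == C): β-rule — branch into (!!C && ((D || !A) == ((!C && !B) -> (A || A)))), C  //  !(!!C && ((D || !A) == ((!C && !B) -> (A || A)))), !C.
  branch 1 (add (!!C && ((D || !A) == ((!C && !B) -> (A || A)))), C):
    (!!C && ((D || !A) == ((!C && !B) -> (A || A)))): α-rule — add !!C, ((D || !A) == ((!C && !B) -> (A || A))).
    !!C: drop double negation, giving C.
    ((D || !A) == ((!C && !B) -> (A || A))): β-rule — branch into (D || !A), ((!C && !B) -> (A || A))  //  !(D || !A), !((!C && !B) -> (A || A)).
      branch 1.1 (add (D || !A), ((!C && !B) -> (A || A))):
        (D || !A): β-rule — branch into D  //  !A.
          branch 1.1.1 (add D):
            ((!C && !B) -> (A || A)): β-rule — branch into !(!C && !B)  //  (A || A).
              branch 1.1.1.1 (add !(!C && !B)):
                !(!C && !B): β-rule — branch into !!C  //  !!B.
                  branch 1.1.1.1.1 (add !!C):
                    ○ open, literals {C=T, D=T}.
                  branch 1.1.1.1.2 (add !!B):
                    ○ open, literals {B=T, C=T, D=T}.
              branch 1.1.1.2 (add (A || A)):
                (A || A): β-rule — branch into A  //  A.
                  branch 1.1.1.2.1 (add A):
                    ○ open, literals {A=T, C=T, D=T}.
                  branch 1.1.1.2.2 (add A):
                    ○ open, literals {A=T, C=T, D=T}.
          branch 1.1.2 (add !A):
            ((!C && !B) -> (A || A)): β-rule — branch into !(!C && !B)  //  (A || A).
              branch 1.1.2.1 (add !(!C && !B)):
                !(!C && !B): β-rule — branch into !!C  //  !!B.
                  branch 1.1.2.1.1 (add !!C):
                    ○ open, literals {A=F, C=T}.
                  branch 1.1.2.1.2 (add !!B):
                    ○ open, literals {A=F, B=T, C=T}.
              branch 1.1.2.2 (add (A || A)):
                (A || A): β-rule — branch into A  //  A.
                  branch 1.1.2.2.1 (add A):
                    × closes — contains both A and !A.
                  branch 1.1.2.2.2 (add A):
                    × closes — contains both A and !A.
      branch 1.2 (add !(D || !A), !((!C && !B) -> (A || A))):
        !(D || !A): α-rule — add !D, !!A.
        !((!C && !B) -> (A || A)): α-rule — add (!C && !B), !(A || A).
        (!C && !B): α-rule — add !C, !B.
        × closes — contains both C and !C.
  branch 2 (add !(!!C && ((D || !A) == ((!C && !B) -> (A || A)))), !C):
    !(!!C && ((D || !A) == ((!C && !B) -> (A || A)))): β-rule — branch into !!!C  //  !((D || !A) == ((!C && !B) -> (A || A))).
      branch 2.1 (add !!!C):
        !!!C: drop double negation, giving !C.
        ○ open, literals {C=F}.
      branch 2.2 (add !((D || !A) == ((!C && !B) -> (A || A)))):
        !((D || !A) == ((!C && !B) -> (A || A))): β-rule — branch into (D || !A), !((!C && !B) -> (A || A))  //  !(D || !A), ((!C && !B) -> (A || A)).
          branch 2.2.1 (add (D || !A), !((!C && !B) -> (A || A))):
            !((!C && !B) -> (A || A)): α-rule — add (!C && !B), !(A || A).
            (!C && !B): α-rule — add !C, !B.
            !(A || A): α-rule — add !A, !A.
            (D || !A): β-rule — branch into D  //  !A.
              branch 2.2.1.1 (add D):
                ○ open, literals {A=F, B=F, C=F, D=T}.
              branch 2.2.1.2 (add !A):
                ○ open, literals {A=F, B=F, C=F}.
          branch 2.2.2 (add !(D || !A), ((!C && !B) -> (A || A))):
            !(D || !A): α-rule — add !D, !!A.
            ((!C && !B) -> (A || A)): β-rule — branch into !(!C && !B)  //  (A || A).
              branch 2.2.2.1 (add !(!C && !B)):
                !(!C && !B): β-rule — branch into !!C  //  !!B.
                  branch 2.2.2.1.1 (add !!C):
                    × closes — contains both C and !C.
                  branch 2.2.2.1.2 (add !!B):
                    ○ open, literals {A=T, B=T, C=F, D=F}.
              branch 2.2.2.2 (add (A || A)):
                (A || A): β-rule — branch into A  //  A.
                  branch 2.2.2.2.1 (add A):
                    ○ open, literals {A=T, C=F, D=F}.
                  branch 2.2.2.2.2 (add A):
                    ○ open, literals {A=T, C=F, D=F}.
4 branches closed, 12 open.
Each open branch fixes some atoms; the unmentioned ones are free. Counting distinct full assignments: branch {C=T, D=T} (A, B) contributes 4 new; branch {B=T, C=T, D=T} (A) contributes 0 new; branch {A=T, C=T, D=T} (B) contributes 0 new; branch {A=T, C=T, D=T} (B) contributes 0 new; branch {A=F, C=T} (B, D) contributes 2 new; branch {A=F, B=T, C=T} (D) contributes 0 new; branch {C=F} (A, B, D) contributes 8 new; branch {A=F, B=F, C=F, D=T} (none free) contributes 0 new; branch {A=F, B=F, C=F} (D) contributes 0 new; branch {A=T, B=T, C=F, D=F} (none free) contributes 0 new; branch {A=T, C=F, D=F} (B) contributes 0 new; branch {A=T, C=F, D=F} (B) contributes 0 new. Total: 14.

14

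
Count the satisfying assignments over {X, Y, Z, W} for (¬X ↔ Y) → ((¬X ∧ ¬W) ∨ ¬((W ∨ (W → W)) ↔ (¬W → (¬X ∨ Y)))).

12

Initial set: {((¬X ↔ Y) → ((¬X ∧ ¬W) ∨ ¬((W ∨ (W → W)) ↔ (¬W → (¬X ∨ Y)))))}.
((¬X ↔ Y) → ((¬X ∧ ¬W) ∨ ¬((W ∨ (W → W)) ↔ (¬W → (¬X ∨ Y))))): β-rule — branch into ¬(¬X ↔ Y)  //  ((¬X ∧ ¬W) ∨ ¬((W ∨ (W → W)) ↔ (¬W → (¬X ∨ Y)))).
  branch 1 (add ¬(¬X ↔ Y)):
    ¬(¬X ↔ Y): β-rule — branch into ¬X, ¬Y  //  ¬¬X, Y.
      branch 1.1 (add ¬X, ¬Y):
        ○ open, literals {X=F, Y=F}.
      branch 1.2 (add ¬¬X, Y):
        ○ open, literals {X=T, Y=T}.
  branch 2 (add ((¬X ∧ ¬W) ∨ ¬((W ∨ (W → W)) ↔ (¬W → (¬X ∨ Y))))):
    ((¬X ∧ ¬W) ∨ ¬((W ∨ (W → W)) ↔ (¬W → (¬X ∨ Y)))): β-rule — branch into (¬X ∧ ¬W)  //  ¬((W ∨ (W → W)) ↔ (¬W → (¬X ∨ Y))).
      branch 2.1 (add (¬X ∧ ¬W)):
        (¬X ∧ ¬W): α-rule — add ¬X, ¬W.
        ○ open, literals {W=F, X=F}.
      branch 2.2 (add ¬((W ∨ (W → W)) ↔ (¬W → (¬X ∨ Y)))):
        ¬((W ∨ (W → W)) ↔ (¬W → (¬X ∨ Y))): β-rule — branch into (W ∨ (W → W)), ¬(¬W → (¬X ∨ Y))  //  ¬(W ∨ (W → W)), (¬W → (¬X ∨ Y)).
          branch 2.2.1 (add (W ∨ (W → W)), ¬(¬W → (¬X ∨ Y))):
            ¬(¬W → (¬X ∨ Y)): α-rule — add ¬W, ¬(¬X ∨ Y).
            ¬(¬X ∨ Y): α-rule — add ¬¬X, ¬Y.
            (W ∨ (W → W)): β-rule — branch into W  //  (W → W).
              branch 2.2.1.1 (add W):
                × closes — contains both W and ¬W.
              branch 2.2.1.2 (add (W → W)):
                (W → W): β-rule — branch into ¬W  //  W.
                  branch 2.2.1.2.1 (add ¬W):
                    ○ open, literals {W=F, X=T, Y=F}.
                  branch 2.2.1.2.2 (add W):
                    × closes — contains both W and ¬W.
          branch 2.2.2 (add ¬(W ∨ (W → W)), (¬W → (¬X ∨ Y))):
            ¬(W ∨ (W → W)): α-rule — add ¬W, ¬(W → W).
            ¬(W → W): α-rule — add W, ¬W.
            × closes — contains both W and ¬W.
3 branches closed, 4 open.
Each open branch fixes some atoms; the unmentioned ones are free. Counting distinct full assignments: branch {X=F, Y=F} (Z, W) contributes 4 new; branch {X=T, Y=T} (Z, W) contributes 4 new; branch {W=F, X=F} (Y, Z) contributes 2 new; branch {W=F, X=T, Y=F} (Z) contributes 2 new. Total: 12.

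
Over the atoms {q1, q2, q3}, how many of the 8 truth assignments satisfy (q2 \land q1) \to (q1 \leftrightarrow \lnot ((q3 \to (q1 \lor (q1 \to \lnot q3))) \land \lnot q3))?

7

Initial set: {T ((q2 \land q1) \to (q1 \leftrightarrow \lnot ((q3 \to (q1 \lor (q1 \to \lnot q3))) \land \lnot q3)))}.
T ((q2 \land q1) \to (q1 \leftrightarrow \lnot ((q3 \to (q1 \lor (q1 \to \lnot q3))) \land \lnot q3))): β-rule — branch into F (q2 \land q1)  //  T (q1 \leftrightarrow \lnot ((q3 \to (q1 \lor (q1 \to \lnot q3))) \land \lnot q3)).
  branch 1 (add F (q2 \land q1)):
    F (q2 \land q1): β-rule — branch into F q2  //  F q1.
      branch 1.1 (add F q2):
        ○ open, literals {q2=0}.
      branch 1.2 (add F q1):
        ○ open, literals {q1=0}.
  branch 2 (add T (q1 \leftrightarrow \lnot ((q3 \to (q1 \lor (q1 \to \lnot q3))) \land \lnot q3))):
    T (q1 \leftrightarrow \lnot ((q3 \to (q1 \lor (q1 \to \lnot q3))) \land \lnot q3)): β-rule — branch into T q1, T \lnot ((q3 \to (q1 \lor (q1 \to \lnot q3))) \land \lnot q3)  //  F q1, F \lnot ((q3 \to (q1 \lor (q1 \to \lnot q3))) \land \lnot q3).
      branch 2.1 (add T q1, T \lnot ((q3 \to (q1 \lor (q1 \to \lnot q3))) \land \lnot q3)):
        T \lnot ((q3 \to (q1 \lor (q1 \to \lnot q3))) \land \lnot q3): β-rule — branch into F (q3 \to (q1 \lor (q1 \to \lnot q3)))  //  F \lnot q3.
          branch 2.1.1 (add F (q3 \to (q1 \lor (q1 \to \lnot q3)))):
            F (q3 \to (q1 \lor (q1 \to \lnot q3))): α-rule — add T q3, F (q1 \lor (q1 \to \lnot q3)).
            F (q1 \lor (q1 \to \lnot q3)): α-rule — add F q1, F (q1 \to \lnot q3).
            × closes — contains both q1 and \lnot q1.
          branch 2.1.2 (add F \lnot q3):
            ○ open, literals {q1=1, q3=1}.
      branch 2.2 (add F q1, F \lnot ((q3 \to (q1 \lor (q1 \to \lnot q3))) \land \lnot q3)):
        F \lnot ((q3 \to (q1 \lor (q1 \to \lnot q3))) \land \lnot q3): α-rule — add T (q3 \to (q1 \lor (q1 \to \lnot q3))), T \lnot q3.
        T (q3 \to (q1 \lor (q1 \to \lnot q3))): β-rule — branch into F q3  //  T (q1 \lor (q1 \to \lnot q3)).
          branch 2.2.1 (add F q3):
            ○ open, literals {q1=0, q3=0}.
          branch 2.2.2 (add T (q1 \lor (q1 \to \lnot q3))):
            T (q1 \lor (q1 \to \lnot q3)): β-rule — branch into T q1  //  T (q1 \to \lnot q3).
              branch 2.2.2.1 (add T q1):
                × closes — contains both q1 and \lnot q1.
              branch 2.2.2.2 (add T (q1 \to \lnot q3)):
                T (q1 \to \lnot q3): β-rule — branch into F q1  //  T \lnot q3.
                  branch 2.2.2.2.1 (add F q1):
                    ○ open, literals {q1=0, q3=0}.
                  branch 2.2.2.2.2 (add T \lnot q3):
                    ○ open, literals {q1=0, q3=0}.
2 branches closed, 6 open.
Each open branch fixes some atoms; the unmentioned ones are free. Counting distinct full assignments: branch {q2=0} (q1, q3) contributes 4 new; branch {q1=0} (q2, q3) contributes 2 new; branch {q1=1, q3=1} (q2) contributes 1 new; branch {q1=0, q3=0} (q2) contributes 0 new; branch {q1=0, q3=0} (q2) contributes 0 new; branch {q1=0, q3=0} (q2) contributes 0 new. Total: 7.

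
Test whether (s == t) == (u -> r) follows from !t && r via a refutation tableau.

Initial set: {(!t && r); !((s == t) == (u -> r))}.
(!t && r): α-rule — add !t, r.
!((s == t) == (u -> r)): β-rule — branch into (s == t), !(u -> r)  //  !(s == t), (u -> r).
  branch 1 (add (s == t), !(u -> r)):
    !(u -> r): α-rule — add u, !r.
    × closes — contains both r and !r.
  branch 2 (add !(s == t), (u -> r)):
    !(s == t): β-rule — branch into s, !t  //  !s, t.
      branch 2.1 (add s, !t):
        (u -> r): β-rule — branch into !u  //  r.
          branch 2.1.1 (add !u):
            ○ open, literals {r=1, s=1, t=0, u=0}.
          branch 2.1.2 (add r):
            ○ open, literals {r=1, s=1, t=0}.
      branch 2.2 (add !s, t):
        × closes — contains both t and !t.
2 branches closed, 2 open.
An open branch gives a countermodel: r=1, s=1, t=0, u=0 (unmentioned atoms arbitrary); the premises hold there but the conclusion fails.

No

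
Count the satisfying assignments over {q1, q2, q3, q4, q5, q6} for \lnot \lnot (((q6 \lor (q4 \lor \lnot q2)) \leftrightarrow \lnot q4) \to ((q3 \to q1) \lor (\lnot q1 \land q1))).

58

Initial set: {\lnot \lnot (((q6 \lor (q4 \lor \lnot q2)) \leftrightarrow \lnot q4) \to ((q3 \to q1) \lor (\lnot q1 \land q1)))}.
\lnot \lnot (((q6 \lor (q4 \lor \lnot q2)) \leftrightarrow \lnot q4) \to ((q3 \to q1) \lor (\lnot q1 \land q1))): drop double negation, giving (((q6 \lor (q4 \lor \lnot q2)) \leftrightarrow \lnot q4) \to ((q3 \to q1) \lor (\lnot q1 \land q1))).
(((q6 \lor (q4 \lor \lnot q2)) \leftrightarrow \lnot q4) \to ((q3 \to q1) \lor (\lnot q1 \land q1))): β-rule — branch into \lnot ((q6 \lor (q4 \lor \lnot q2)) \leftrightarrow \lnot q4)  //  ((q3 \to q1) \lor (\lnot q1 \land q1)).
  branch 1 (add \lnot ((q6 \lor (q4 \lor \lnot q2)) \leftrightarrow \lnot q4)):
    \lnot ((q6 \lor (q4 \lor \lnot q2)) \leftrightarrow \lnot q4): β-rule — branch into (q6 \lor (q4 \lor \lnot q2)), \lnot \lnot q4  //  \lnot (q6 \lor (q4 \lor \lnot q2)), \lnot q4.
      branch 1.1 (add (q6 \lor (q4 \lor \lnot q2)), \lnot \lnot q4):
        (q6 \lor (q4 \lor \lnot q2)): β-rule — branch into q6  //  (q4 \lor \lnot q2).
          branch 1.1.1 (add q6):
            ○ open, literals {q4=true, q6=true}.
          branch 1.1.2 (add (q4 \lor \lnot q2)):
            (q4 \lor \lnot q2): β-rule — branch into q4  //  \lnot q2.
              branch 1.1.2.1 (add q4):
                ○ open, literals {q4=true}.
              branch 1.1.2.2 (add \lnot q2):
                ○ open, literals {q2=false, q4=true}.
      branch 1.2 (add \lnot (q6 \lor (q4 \lor \lnot q2)), \lnot q4):
        \lnot (q6 \lor (q4 \lor \lnot q2)): α-rule — add \lnot q6, \lnot (q4 \lor \lnot q2).
        \lnot (q4 \lor \lnot q2): α-rule — add \lnot q4, \lnot \lnot q2.
        ○ open, literals {q2=true, q4=false, q6=false}.
  branch 2 (add ((q3 \to q1) \lor (\lnot q1 \land q1))):
    ((q3 \to q1) \lor (\lnot q1 \land q1)): β-rule — branch into (q3 \to q1)  //  (\lnot q1 \land q1).
      branch 2.1 (add (q3 \to q1)):
        (q3 \to q1): β-rule — branch into \lnot q3  //  q1.
          branch 2.1.1 (add \lnot q3):
            ○ open, literals {q3=false}.
          branch 2.1.2 (add q1):
            ○ open, literals {q1=true}.
      branch 2.2 (add (\lnot q1 \land q1)):
        (\lnot q1 \land q1): α-rule — add \lnot q1, q1.
        × closes — contains both q1 and \lnot q1.
1 branch closed, 6 open.
Each open branch fixes some atoms; the unmentioned ones are free. Counting distinct full assignments: branch {q4=true, q6=true} (q1, q2, q3, q5) contributes 16 new; branch {q4=true} (q1, q2, q3, q5, q6) contributes 16 new; branch {q2=false, q4=true} (q1, q3, q5, q6) contributes 0 new; branch {q2=true, q4=false, q6=false} (q1, q3, q5) contributes 8 new; branch {q3=false} (q1, q2, q4, q5, q6) contributes 12 new; branch {q1=true} (q2, q3, q4, q5, q6) contributes 6 new. Total: 58.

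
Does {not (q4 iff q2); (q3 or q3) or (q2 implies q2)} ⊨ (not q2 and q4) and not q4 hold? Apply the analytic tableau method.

Initial set: {T not (q4 iff q2); T ((q3 or q3) or (q2 implies q2)); F ((not q2 and q4) and not q4)}.
T not (q4 iff q2): β-rule — branch into T q4, F q2  //  F q4, T q2.
  branch 1 (add T q4, F q2):
    T ((q3 or q3) or (q2 implies q2)): β-rule — branch into T (q3 or q3)  //  T (q2 implies q2).
      branch 1.1 (add T (q3 or q3)):
        F ((not q2 and q4) and not q4): β-rule — branch into F (not q2 and q4)  //  F not q4.
          branch 1.1.1 (add F (not q2 and q4)):
            T (q3 or q3): β-rule — branch into T q3  //  T q3.
              branch 1.1.1.1 (add T q3):
                F (not q2 and q4): β-rule — branch into F not q2  //  F q4.
                  branch 1.1.1.1.1 (add F not q2):
                    × closes — contains both q2 and not q2.
                  branch 1.1.1.1.2 (add F q4):
                    × closes — contains both q4 and not q4.
              branch 1.1.1.2 (add T q3):
                F (not q2 and q4): β-rule — branch into F not q2  //  F q4.
                  branch 1.1.1.2.1 (add F not q2):
                    × closes — contains both q2 and not q2.
                  branch 1.1.1.2.2 (add F q4):
                    × closes — contains both q4 and not q4.
          branch 1.1.2 (add F not q4):
            T (q3 or q3): β-rule — branch into T q3  //  T q3.
              branch 1.1.2.1 (add T q3):
                ○ open, literals {q2=false, q3=true, q4=true}.
              branch 1.1.2.2 (add T q3):
                ○ open, literals {q2=false, q3=true, q4=true}.
      branch 1.2 (add T (q2 implies q2)):
        F ((not q2 and q4) and not q4): β-rule — branch into F (not q2 and q4)  //  F not q4.
          branch 1.2.1 (add F (not q2 and q4)):
            T (q2 implies q2): β-rule — branch into F q2  //  T q2.
              branch 1.2.1.1 (add F q2):
                F (not q2 and q4): β-rule — branch into F not q2  //  F q4.
                  branch 1.2.1.1.1 (add F not q2):
                    × closes — contains both q2 and not q2.
                  branch 1.2.1.1.2 (add F q4):
                    × closes — contains both q4 and not q4.
              branch 1.2.1.2 (add T q2):
                × closes — contains both q2 and not q2.
          branch 1.2.2 (add F not q4):
            T (q2 implies q2): β-rule — branch into F q2  //  T q2.
              branch 1.2.2.1 (add F q2):
                ○ open, literals {q2=false, q4=true}.
              branch 1.2.2.2 (add T q2):
                × closes — contains both q2 and not q2.
  branch 2 (add F q4, T q2):
    T ((q3 or q3) or (q2 implies q2)): β-rule — branch into T (q3 or q3)  //  T (q2 implies q2).
      branch 2.1 (add T (q3 or q3)):
        F ((not q2 and q4) and not q4): β-rule — branch into F (not q2 and q4)  //  F not q4.
          branch 2.1.1 (add F (not q2 and q4)):
            T (q3 or q3): β-rule — branch into T q3  //  T q3.
              branch 2.1.1.1 (add T q3):
                F (not q2 and q4): β-rule — branch into F not q2  //  F q4.
                  branch 2.1.1.1.1 (add F not q2):
                    ○ open, literals {q2=true, q3=true, q4=false}.
                  branch 2.1.1.1.2 (add F q4):
                    ○ open, literals {q2=true, q3=true, q4=false}.
              branch 2.1.1.2 (add T q3):
                F (not q2 and q4): β-rule — branch into F not q2  //  F q4.
                  branch 2.1.1.2.1 (add F not q2):
                    ○ open, literals {q2=true, q3=true, q4=false}.
                  branch 2.1.1.2.2 (add F q4):
                    ○ open, literals {q2=true, q3=true, q4=false}.
          branch 2.1.2 (add F not q4):
            × closes — contains both q4 and not q4.
      branch 2.2 (add T (q2 implies q2)):
        F ((not q2 and q4) and not q4): β-rule — branch into F (not q2 and q4)  //  F not q4.
          branch 2.2.1 (add F (not q2 and q4)):
            T (q2 implies q2): β-rule — branch into F q2  //  T q2.
              branch 2.2.1.1 (add F q2):
                × closes — contains both q2 and not q2.
              branch 2.2.1.2 (add T q2):
                F (not q2 and q4): β-rule — branch into F not q2  //  F q4.
                  branch 2.2.1.2.1 (add F not q2):
                    ○ open, literals {q2=true, q4=false}.
                  branch 2.2.1.2.2 (add F q4):
                    ○ open, literals {q2=true, q4=false}.
          branch 2.2.2 (add F not q4):
            × closes — contains both q4 and not q4.
11 branches closed, 9 open.
An open branch gives a countermodel: q2=false, q3=true, q4=true (unmentioned atoms arbitrary); the premises hold there but the conclusion fails.

No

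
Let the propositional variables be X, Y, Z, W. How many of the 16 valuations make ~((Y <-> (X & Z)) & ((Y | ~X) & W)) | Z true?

Initial set: {(~((Y <-> (X & Z)) & ((Y | ~X) & W)) | Z)}.
(~((Y <-> (X & Z)) & ((Y | ~X) & W)) | Z): β-rule — branch into ~((Y <-> (X & Z)) & ((Y | ~X) & W))  //  Z.
  branch 1 (add ~((Y <-> (X & Z)) & ((Y | ~X) & W))):
    ~((Y <-> (X & Z)) & ((Y | ~X) & W)): β-rule — branch into ~(Y <-> (X & Z))  //  ~((Y | ~X) & W).
      branch 1.1 (add ~(Y <-> (X & Z))):
        ~(Y <-> (X & Z)): β-rule — branch into Y, ~(X & Z)  //  ~Y, (X & Z).
          branch 1.1.1 (add Y, ~(X & Z)):
            ~(X & Z): β-rule — branch into ~X  //  ~Z.
              branch 1.1.1.1 (add ~X):
                ○ open, literals {X=false, Y=true}.
              branch 1.1.1.2 (add ~Z):
                ○ open, literals {Y=true, Z=false}.
          branch 1.1.2 (add ~Y, (X & Z)):
            (X & Z): α-rule — add X, Z.
            ○ open, literals {X=true, Y=false, Z=true}.
      branch 1.2 (add ~((Y | ~X) & W)):
        ~((Y | ~X) & W): β-rule — branch into ~(Y | ~X)  //  ~W.
          branch 1.2.1 (add ~(Y | ~X)):
            ~(Y | ~X): α-rule — add ~Y, ~~X.
            ○ open, literals {X=true, Y=false}.
          branch 1.2.2 (add ~W):
            ○ open, literals {W=false}.
  branch 2 (add Z):
    ○ open, literals {Z=true}.
0 branches closed, 6 open.
Each open branch fixes some atoms; the unmentioned ones are free. Counting distinct full assignments: branch {X=false, Y=true} (Z, W) contributes 4 new; branch {Y=true, Z=false} (X, W) contributes 2 new; branch {X=true, Y=false, Z=true} (W) contributes 2 new; branch {X=true, Y=false} (Z, W) contributes 2 new; branch {W=false} (X, Y, Z) contributes 3 new; branch {Z=true} (X, Y, W) contributes 2 new. Total: 15.

15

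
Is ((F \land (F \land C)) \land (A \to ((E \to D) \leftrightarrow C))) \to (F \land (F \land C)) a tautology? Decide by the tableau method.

Assume the negation and expand:
Initial set: {F (((F \land (F \land C)) \land (A \to ((E \to D) \leftrightarrow C))) \to (F \land (F \land C)))}.
F (((F \land (F \land C)) \land (A \to ((E \to D) \leftrightarrow C))) \to (F \land (F \land C))): α-rule — add T ((F \land (F \land C)) \land (A \to ((E \to D) \leftrightarrow C))), F (F \land (F \land C)).
T ((F \land (F \land C)) \land (A \to ((E \to D) \leftrightarrow C))): α-rule — add T (F \land (F \land C)), T (A \to ((E \to D) \leftrightarrow C)).
T (F \land (F \land C)): α-rule — add T F, T (F \land C).
T (F \land C): α-rule — add T F, T C.
F (F \land (F \land C)): β-rule — branch into F F  //  F (F \land C).
  branch 1 (add F F):
    × closes — contains both F and \lnot F.
  branch 2 (add F (F \land C)):
    T (A \to ((E \to D) \leftrightarrow C)): β-rule — branch into F A  //  T ((E \to D) \leftrightarrow C).
      branch 2.1 (add F A):
        F (F \land C): β-rule — branch into F F  //  F C.
          branch 2.1.1 (add F F):
            × closes — contains both F and \lnot F.
          branch 2.1.2 (add F C):
            × closes — contains both C and \lnot C.
      branch 2.2 (add T ((E \to D) \leftrightarrow C)):
        F (F \land C): β-rule — branch into F F  //  F C.
          branch 2.2.1 (add F F):
            × closes — contains both F and \lnot F.
          branch 2.2.2 (add F C):
            × closes — contains both C and \lnot C.
All 5 branches close.
Every branch closed, so the negation is unsatisfiable and the formula is valid.

Valid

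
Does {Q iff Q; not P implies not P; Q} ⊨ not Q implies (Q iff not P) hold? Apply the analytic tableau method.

Yes

Initial set: {(Q iff Q); (not P implies not P); Q; not (not Q implies (Q iff not P))}.
not (not Q implies (Q iff not P)): α-rule — add not Q, not (Q iff not P).
× closes — contains both Q and not Q.
All 1 branch closes.
Every branch closed, so the premises entail the conclusion.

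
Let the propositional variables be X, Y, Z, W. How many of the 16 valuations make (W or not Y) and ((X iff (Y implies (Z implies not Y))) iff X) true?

Initial set: {((W or not Y) and ((X iff (Y implies (Z implies not Y))) iff X))}.
((W or not Y) and ((X iff (Y implies (Z implies not Y))) iff X)): α-rule — add (W or not Y), ((X iff (Y implies (Z implies not Y))) iff X).
(W or not Y): β-rule — branch into W  //  not Y.
  branch 1 (add W):
    ((X iff (Y implies (Z implies not Y))) iff X): β-rule — branch into (X iff (Y implies (Z implies not Y))), X  //  not (X iff (Y implies (Z implies not Y))), not X.
      branch 1.1 (add (X iff (Y implies (Z implies not Y))), X):
        (X iff (Y implies (Z implies not Y))): β-rule — branch into X, (Y implies (Z implies not Y))  //  not X, not (Y implies (Z implies not Y)).
          branch 1.1.1 (add X, (Y implies (Z implies not Y))):
            (Y implies (Z implies not Y)): β-rule — branch into not Y  //  (Z implies not Y).
              branch 1.1.1.1 (add not Y):
                ○ open, literals {W=true, X=true, Y=false}.
              branch 1.1.1.2 (add (Z implies not Y)):
                (Z implies not Y): β-rule — branch into not Z  //  not Y.
                  branch 1.1.1.2.1 (add not Z):
                    ○ open, literals {W=true, X=true, Z=false}.
                  branch 1.1.1.2.2 (add not Y):
                    ○ open, literals {W=true, X=true, Y=false}.
          branch 1.1.2 (add not X, not (Y implies (Z implies not Y))):
            × closes — contains both X and not X.
      branch 1.2 (add not (X iff (Y implies (Z implies not Y))), not X):
        not (X iff (Y implies (Z implies not Y))): β-rule — branch into X, not (Y implies (Z implies not Y))  //  not X, (Y implies (Z implies not Y)).
          branch 1.2.1 (add X, not (Y implies (Z implies not Y))):
            × closes — contains both X and not X.
          branch 1.2.2 (add not X, (Y implies (Z implies not Y))):
            (Y implies (Z implies not Y)): β-rule — branch into not Y  //  (Z implies not Y).
              branch 1.2.2.1 (add not Y):
                ○ open, literals {W=true, X=false, Y=false}.
              branch 1.2.2.2 (add (Z implies not Y)):
                (Z implies not Y): β-rule — branch into not Z  //  not Y.
                  branch 1.2.2.2.1 (add not Z):
                    ○ open, literals {W=true, X=false, Z=false}.
                  branch 1.2.2.2.2 (add not Y):
                    ○ open, literals {W=true, X=false, Y=false}.
  branch 2 (add not Y):
    ((X iff (Y implies (Z implies not Y))) iff X): β-rule — branch into (X iff (Y implies (Z implies not Y))), X  //  not (X iff (Y implies (Z implies not Y))), not X.
      branch 2.1 (add (X iff (Y implies (Z implies not Y))), X):
        (X iff (Y implies (Z implies not Y))): β-rule — branch into X, (Y implies (Z implies not Y))  //  not X, not (Y implies (Z implies not Y)).
          branch 2.1.1 (add X, (Y implies (Z implies not Y))):
            (Y implies (Z implies not Y)): β-rule — branch into not Y  //  (Z implies not Y).
              branch 2.1.1.1 (add not Y):
                ○ open, literals {X=true, Y=false}.
              branch 2.1.1.2 (add (Z implies not Y)):
                (Z implies not Y): β-rule — branch into not Z  //  not Y.
                  branch 2.1.1.2.1 (add not Z):
                    ○ open, literals {X=true, Y=false, Z=false}.
                  branch 2.1.1.2.2 (add not Y):
                    ○ open, literals {X=true, Y=false}.
          branch 2.1.2 (add not X, not (Y implies (Z implies not Y))):
            × closes — contains both X and not X.
      branch 2.2 (add not (X iff (Y implies (Z implies not Y))), not X):
        not (X iff (Y implies (Z implies not Y))): β-rule — branch into X, not (Y implies (Z implies not Y))  //  not X, (Y implies (Z implies not Y)).
          branch 2.2.1 (add X, not (Y implies (Z implies not Y))):
            × closes — contains both X and not X.
          branch 2.2.2 (add not X, (Y implies (Z implies not Y))):
            (Y implies (Z implies not Y)): β-rule — branch into not Y  //  (Z implies not Y).
              branch 2.2.2.1 (add not Y):
                ○ open, literals {X=false, Y=false}.
              branch 2.2.2.2 (add (Z implies not Y)):
                (Z implies not Y): β-rule — branch into not Z  //  not Y.
                  branch 2.2.2.2.1 (add not Z):
                    ○ open, literals {X=false, Y=false, Z=false}.
                  branch 2.2.2.2.2 (add not Y):
                    ○ open, literals {X=false, Y=false}.
4 branches closed, 12 open.
Each open branch fixes some atoms; the unmentioned ones are free. Counting distinct full assignments: branch {W=true, X=true, Y=false} (Z) contributes 2 new; branch {W=true, X=true, Z=false} (Y) contributes 1 new; branch {W=true, X=true, Y=false} (Z) contributes 0 new; branch {W=true, X=false, Y=false} (Z) contributes 2 new; branch {W=true, X=false, Z=false} (Y) contributes 1 new; branch {W=true, X=false, Y=false} (Z) contributes 0 new; branch {X=true, Y=false} (Z, W) contributes 2 new; branch {X=true, Y=false, Z=false} (W) contributes 0 new; branch {X=true, Y=false} (Z, W) contributes 0 new; branch {X=false, Y=false} (Z, W) contributes 2 new; branch {X=false, Y=false, Z=false} (W) contributes 0 new; branch {X=false, Y=false} (Z, W) contributes 0 new. Total: 10.

10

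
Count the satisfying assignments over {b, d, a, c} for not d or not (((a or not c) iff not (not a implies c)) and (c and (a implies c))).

Initial set: {(not d or not (((a or not c) iff not (not a implies c)) and (c and (a implies c))))}.
(not d or not (((a or not c) iff not (not a implies c)) and (c and (a implies c)))): β-rule — branch into not d  //  not (((a or not c) iff not (not a implies c)) and (c and (a implies c))).
  branch 1 (add not d):
    ○ open, literals {d=0}.
  branch 2 (add not (((a or not c) iff not (not a implies c)) and (c and (a implies c)))):
    not (((a or not c) iff not (not a implies c)) and (c and (a implies c))): β-rule — branch into not ((a or not c) iff not (not a implies c))  //  not (c and (a implies c)).
      branch 2.1 (add not ((a or not c) iff not (not a implies c))):
        not ((a or not c) iff not (not a implies c)): β-rule — branch into (a or not c), not not (not a implies c)  //  not (a or not c), not (not a implies c).
          branch 2.1.1 (add (a or not c), not not (not a implies c)):
            (a or not c): β-rule — branch into a  //  not c.
              branch 2.1.1.1 (add a):
                not not (not a implies c): β-rule — branch into not not a  //  c.
                  branch 2.1.1.1.1 (add not not a):
                    ○ open, literals {a=1}.
                  branch 2.1.1.1.2 (add c):
                    ○ open, literals {a=1, c=1}.
              branch 2.1.1.2 (add not c):
                not not (not a implies c): β-rule — branch into not not a  //  c.
                  branch 2.1.1.2.1 (add not not a):
                    ○ open, literals {a=1, c=0}.
                  branch 2.1.1.2.2 (add c):
                    × closes — contains both c and not c.
          branch 2.1.2 (add not (a or not c), not (not a implies c)):
            not (a or not c): α-rule — add not a, not not c.
            not (not a implies c): α-rule — add not a, not c.
            × closes — contains both c and not c.
      branch 2.2 (add not (c and (a implies c))):
        not (c and (a implies c)): β-rule — branch into not c  //  not (a implies c).
          branch 2.2.1 (add not c):
            ○ open, literals {c=0}.
          branch 2.2.2 (add not (a implies c)):
            not (a implies c): α-rule — add a, not c.
            ○ open, literals {a=1, c=0}.
2 branches closed, 6 open.
Each open branch fixes some atoms; the unmentioned ones are free. Counting distinct full assignments: branch {d=0} (b, a, c) contributes 8 new; branch {a=1} (b, d, c) contributes 4 new; branch {a=1, c=1} (b, d) contributes 0 new; branch {a=1, c=0} (b, d) contributes 0 new; branch {c=0} (b, d, a) contributes 2 new; branch {a=1, c=0} (b, d) contributes 0 new. Total: 14.

14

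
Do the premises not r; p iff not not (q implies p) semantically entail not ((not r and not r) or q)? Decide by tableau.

No

Initial set: {T not r; T (p iff not not (q implies p)); F not ((not r and not r) or q)}.
T (p iff not not (q implies p)): β-rule — branch into T p, T not not (q implies p)  //  F p, F not not (q implies p).
  branch 1 (add T p, T not not (q implies p)):
    T not not (q implies p): drop double negation, giving T (q implies p).
    F not ((not r and not r) or q): β-rule — branch into T (not r and not r)  //  T q.
      branch 1.1 (add T (not r and not r)):
        T (not r and not r): α-rule — add T not r, T not r.
        T (q implies p): β-rule — branch into F q  //  T p.
          branch 1.1.1 (add F q):
            ○ open, literals {p=true, q=false, r=false}.
          branch 1.1.2 (add T p):
            ○ open, literals {p=true, r=false}.
      branch 1.2 (add T q):
        T (q implies p): β-rule — branch into F q  //  T p.
          branch 1.2.1 (add F q):
            × closes — contains both q and not q.
          branch 1.2.2 (add T p):
            ○ open, literals {p=true, q=true, r=false}.
  branch 2 (add F p, F not not (q implies p)):
    F not not (q implies p): drop double negation, giving F (q implies p).
    F (q implies p): α-rule — add T q, F p.
    F not ((not r and not r) or q): β-rule — branch into T (not r and not r)  //  T q.
      branch 2.1 (add T (not r and not r)):
        T (not r and not r): α-rule — add T not r, T not r.
        ○ open, literals {p=false, q=true, r=false}.
      branch 2.2 (add T q):
        ○ open, literals {p=false, q=true, r=false}.
1 branch closed, 5 open.
An open branch gives a countermodel: p=true, q=false, r=false (unmentioned atoms arbitrary); the premises hold there but the conclusion fails.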